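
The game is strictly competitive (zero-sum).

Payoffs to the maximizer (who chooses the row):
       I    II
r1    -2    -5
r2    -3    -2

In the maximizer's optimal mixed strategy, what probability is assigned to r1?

1/4

Row minima are -5 and -3, so the maximizer's maximin is -3; column maxima are -2 and -2, so the minimizer's minimax is -2. These differ, so the equilibrium is in mixed strategies.
Let the maximizer play r1 with probability p. The minimizer is indifferent when −2p − 3(1−p) = −5p − 2(1−p), giving p = 1/4.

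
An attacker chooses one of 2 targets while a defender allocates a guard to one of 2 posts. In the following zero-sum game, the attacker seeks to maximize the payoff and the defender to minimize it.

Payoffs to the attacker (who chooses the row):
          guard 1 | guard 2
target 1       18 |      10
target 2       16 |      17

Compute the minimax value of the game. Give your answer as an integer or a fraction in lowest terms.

146/9

Row minima are 10 and 16, so the attacker's maximin is 16; column maxima are 18 and 17, so the defender's minimax is 17. These differ, so the equilibrium is in mixed strategies.
Let the attacker play target 1 with probability p. The defender is indifferent when 18p + 16(1−p) = 10p + 17(1−p), giving p = 1/9.
Let the defender play guard 1 with probability q. The attacker is indifferent when 18q + 10(1−q) = 16q + 17(1−q), giving q = 7/9.
The value is 18·(7/9) + (10)·(2/9) = 146/9.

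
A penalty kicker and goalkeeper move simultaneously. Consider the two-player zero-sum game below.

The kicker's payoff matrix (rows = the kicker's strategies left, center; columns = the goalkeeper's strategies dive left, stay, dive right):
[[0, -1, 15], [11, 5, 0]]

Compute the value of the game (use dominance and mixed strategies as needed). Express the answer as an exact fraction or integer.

25/7

Column dive left is strictly dominated by stay for the goalkeeper (it gives the kicker more in every row).
The remaining 2×2 game on (left, center) × (stay, dive right) has no saddle point. Let the kicker play left with probability p; indifference gives −p + 5(1−p) = 15p, so p = 5/21.
Similarly the goalkeeper's optimal q on stay is 5/7, and the value is -1·(5/7) + (15)·(2/7) = 25/7.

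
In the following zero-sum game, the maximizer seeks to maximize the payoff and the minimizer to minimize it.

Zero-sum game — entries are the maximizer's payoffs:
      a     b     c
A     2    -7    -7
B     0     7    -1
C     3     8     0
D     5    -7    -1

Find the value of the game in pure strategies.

0

Row minima: -7, -1, 0, -7 → the maximizer's maximin is 0.
Column maxima: 5, 8, 0 → the minimizer's minimax is 0.
They coincide at (C, c), so the value is 0.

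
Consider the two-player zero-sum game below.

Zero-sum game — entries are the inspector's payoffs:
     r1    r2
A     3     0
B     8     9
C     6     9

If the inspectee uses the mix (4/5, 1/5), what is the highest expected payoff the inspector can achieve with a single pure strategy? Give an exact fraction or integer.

41/5

A: (3)·(4/5) + (0)·(1/5) = 12/5.
B: (8)·(4/5) + (9)·(1/5) = 41/5.
C: (6)·(4/5) + (9)·(1/5) = 33/5.
The best pure response is B with expected payoff 41/5.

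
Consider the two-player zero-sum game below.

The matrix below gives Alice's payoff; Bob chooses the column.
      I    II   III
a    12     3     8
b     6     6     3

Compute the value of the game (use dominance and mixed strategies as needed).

39/8

Column I is strictly dominated by III for Bob (it gives Alice more in every row).
The remaining 2×2 game on (a, b) × (II, III) has no saddle point. Let Alice play a with probability p; indifference gives 3p + 6(1−p) = 8p + 3(1−p), so p = 3/8.
Similarly Bob's optimal q on II is 5/8, and the value is 3·(5/8) + (8)·(3/8) = 39/8.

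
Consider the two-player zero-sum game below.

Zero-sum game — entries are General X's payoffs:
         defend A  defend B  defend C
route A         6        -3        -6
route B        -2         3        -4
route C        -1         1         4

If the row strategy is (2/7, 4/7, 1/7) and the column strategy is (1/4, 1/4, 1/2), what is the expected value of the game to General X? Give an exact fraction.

Against (1/4, 1/4, 1/2), each row's expected payoff is route A: -9/4; route B: -7/4; route C: 2.
Taking the (2/7, 4/7, 1/7)-weighted average: (2/7)·(-9/4) + (4/7)·(-7/4) + (1/7)·(2) = -19/14.

-19/14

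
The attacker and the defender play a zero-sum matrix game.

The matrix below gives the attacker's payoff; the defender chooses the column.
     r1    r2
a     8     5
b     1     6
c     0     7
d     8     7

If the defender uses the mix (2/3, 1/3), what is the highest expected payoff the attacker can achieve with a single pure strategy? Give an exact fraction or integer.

23/3

a: (8)·(2/3) + (5)·(1/3) = 7.
b: (1)·(2/3) + (6)·(1/3) = 8/3.
c: (0)·(2/3) + (7)·(1/3) = 7/3.
d: (8)·(2/3) + (7)·(1/3) = 23/3.
The best pure response is d with expected payoff 23/3.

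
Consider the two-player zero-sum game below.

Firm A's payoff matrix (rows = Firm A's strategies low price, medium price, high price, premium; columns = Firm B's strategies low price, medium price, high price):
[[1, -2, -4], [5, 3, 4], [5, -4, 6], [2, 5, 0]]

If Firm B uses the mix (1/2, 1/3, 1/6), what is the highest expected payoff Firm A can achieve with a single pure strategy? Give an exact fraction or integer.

25/6

low price: (1)·(1/2) + (-2)·(1/3) + (-4)·(1/6) = -5/6.
medium price: (5)·(1/2) + (3)·(1/3) + (4)·(1/6) = 25/6.
high price: (5)·(1/2) + (-4)·(1/3) + (6)·(1/6) = 13/6.
premium: (2)·(1/2) + (5)·(1/3) + (0)·(1/6) = 8/3.
The best pure response is medium price with expected payoff 25/6.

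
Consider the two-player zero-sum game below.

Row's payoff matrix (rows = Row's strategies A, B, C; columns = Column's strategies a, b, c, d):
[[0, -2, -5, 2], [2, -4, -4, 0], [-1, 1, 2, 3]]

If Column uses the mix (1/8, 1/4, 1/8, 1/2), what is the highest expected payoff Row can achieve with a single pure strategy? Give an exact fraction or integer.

A: (0)·(1/8) + (-2)·(1/4) + (-5)·(1/8) + (2)·(1/2) = -1/8.
B: (2)·(1/8) + (-4)·(1/4) + (-4)·(1/8) + (0)·(1/2) = -5/4.
C: (-1)·(1/8) + (1)·(1/4) + (2)·(1/8) + (3)·(1/2) = 15/8.
The best pure response is C with expected payoff 15/8.

15/8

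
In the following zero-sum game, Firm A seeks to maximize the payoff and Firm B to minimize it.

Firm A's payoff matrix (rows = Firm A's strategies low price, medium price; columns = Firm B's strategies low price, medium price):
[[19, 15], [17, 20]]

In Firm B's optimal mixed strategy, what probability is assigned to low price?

Row minima are 15 and 17, so Firm A's maximin is 17; column maxima are 19 and 20, so Firm B's minimax is 19. These differ, so the equilibrium is in mixed strategies.
Let Firm B play low price with probability q. Firm A is indifferent when 19q + 15(1−q) = 17q + 20(1−q), giving q = 5/7.

5/7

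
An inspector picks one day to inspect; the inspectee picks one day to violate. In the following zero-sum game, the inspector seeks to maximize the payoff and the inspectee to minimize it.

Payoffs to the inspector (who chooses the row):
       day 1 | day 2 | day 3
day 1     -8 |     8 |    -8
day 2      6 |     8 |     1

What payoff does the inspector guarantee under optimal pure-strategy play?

Row minima: -8, 1 → the inspector's maximin is 1.
Column maxima: 6, 8, 1 → the inspectee's minimax is 1.
They coincide at (day 2, day 3), so the value is 1.

1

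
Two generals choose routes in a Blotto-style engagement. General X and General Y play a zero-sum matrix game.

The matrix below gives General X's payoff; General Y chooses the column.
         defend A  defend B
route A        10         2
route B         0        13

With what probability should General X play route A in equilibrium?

Row minima are 2 and 0, so General X's maximin is 2; column maxima are 10 and 13, so General Y's minimax is 10. These differ, so the equilibrium is in mixed strategies.
Let General X play route A with probability p. General Y is indifferent when 10p = 2p + 13(1−p), giving p = 13/21.

13/21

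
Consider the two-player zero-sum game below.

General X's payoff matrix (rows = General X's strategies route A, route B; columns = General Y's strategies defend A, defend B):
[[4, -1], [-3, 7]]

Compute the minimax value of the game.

Row minima are -1 and -3, so General X's maximin is -1; column maxima are 4 and 7, so General Y's minimax is 4. These differ, so the equilibrium is in mixed strategies.
Let General X play route A with probability p. General Y is indifferent when 4p − 3(1−p) = −p + 7(1−p), giving p = 2/3.
Let General Y play defend A with probability q. General X is indifferent when 4q − (1−q) = −3q + 7(1−q), giving q = 8/15.
The value is 4·(8/15) + (-1)·(7/15) = 5/3.

5/3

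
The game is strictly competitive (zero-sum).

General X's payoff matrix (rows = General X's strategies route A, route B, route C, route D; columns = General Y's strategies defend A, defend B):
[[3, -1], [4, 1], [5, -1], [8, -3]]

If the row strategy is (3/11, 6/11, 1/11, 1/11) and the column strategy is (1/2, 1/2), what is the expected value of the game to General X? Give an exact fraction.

45/22

Against (1/2, 1/2), each row's expected payoff is route A: 1; route B: 5/2; route C: 2; route D: 5/2.
Taking the (3/11, 6/11, 1/11, 1/11)-weighted average: (3/11)·(1) + (6/11)·(5/2) + (1/11)·(2) + (1/11)·(5/2) = 45/22.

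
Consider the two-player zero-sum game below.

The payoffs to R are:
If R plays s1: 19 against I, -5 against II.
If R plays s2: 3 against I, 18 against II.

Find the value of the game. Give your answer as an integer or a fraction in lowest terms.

119/13

Row minima are -5 and 3, so R's maximin is 3; column maxima are 19 and 18, so C's minimax is 18. These differ, so the equilibrium is in mixed strategies.
Let R play s1 with probability p. C is indifferent when 19p + 3(1−p) = −5p + 18(1−p), giving p = 5/13.
Let C play I with probability q. R is indifferent when 19q − 5(1−q) = 3q + 18(1−q), giving q = 23/39.
The value is 19·(23/39) + (-5)·(16/39) = 119/13.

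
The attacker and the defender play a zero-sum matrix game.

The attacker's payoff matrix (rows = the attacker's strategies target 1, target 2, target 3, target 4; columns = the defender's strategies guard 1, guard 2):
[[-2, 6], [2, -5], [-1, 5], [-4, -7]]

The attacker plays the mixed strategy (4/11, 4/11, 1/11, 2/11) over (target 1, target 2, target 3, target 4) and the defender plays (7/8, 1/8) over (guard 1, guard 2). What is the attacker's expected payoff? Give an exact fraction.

Against (7/8, 1/8), each row's expected payoff is target 1: -1; target 2: 9/8; target 3: -1/4; target 4: -35/8.
Taking the (4/11, 4/11, 1/11, 2/11)-weighted average: (4/11)·(-1) + (4/11)·(9/8) + (1/11)·(-1/4) + (2/11)·(-35/8) = -17/22.

-17/22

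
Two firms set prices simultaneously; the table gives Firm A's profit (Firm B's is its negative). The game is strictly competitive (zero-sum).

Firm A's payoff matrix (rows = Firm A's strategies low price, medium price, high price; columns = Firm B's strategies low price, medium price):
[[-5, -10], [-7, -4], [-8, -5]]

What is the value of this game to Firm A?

-25/4

Row high price is strictly dominated by row medium price, so Firm A never plays it.
The remaining 2×2 game on (low price, medium price) × (low price, medium price) has no saddle point. Let Firm A play low price with probability p; indifference gives −5p − 7(1−p) = −10p − 4(1−p), so p = 3/8.
Similarly Firm B's optimal q on low price is 3/4, and the value is -5·(3/4) + (-10)·(1/4) = -25/4.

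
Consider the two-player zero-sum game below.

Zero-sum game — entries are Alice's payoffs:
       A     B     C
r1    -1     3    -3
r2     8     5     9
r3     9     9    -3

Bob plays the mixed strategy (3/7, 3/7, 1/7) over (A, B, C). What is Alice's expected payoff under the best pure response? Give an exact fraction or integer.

51/7

r1: (-1)·(3/7) + (3)·(3/7) + (-3)·(1/7) = 3/7.
r2: (8)·(3/7) + (5)·(3/7) + (9)·(1/7) = 48/7.
r3: (9)·(3/7) + (9)·(3/7) + (-3)·(1/7) = 51/7.
The best pure response is r3 with expected payoff 51/7.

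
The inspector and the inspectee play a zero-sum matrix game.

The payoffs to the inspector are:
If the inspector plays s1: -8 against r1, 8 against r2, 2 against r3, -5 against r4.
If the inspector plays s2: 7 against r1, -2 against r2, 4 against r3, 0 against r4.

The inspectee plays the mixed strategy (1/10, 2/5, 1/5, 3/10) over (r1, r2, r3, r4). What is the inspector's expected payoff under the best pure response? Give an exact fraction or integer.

s1: (-8)·(1/10) + (8)·(2/5) + (2)·(1/5) + (-5)·(3/10) = 13/10.
s2: (7)·(1/10) + (-2)·(2/5) + (4)·(1/5) + (0)·(3/10) = 7/10.
The best pure response is s1 with expected payoff 13/10.

13/10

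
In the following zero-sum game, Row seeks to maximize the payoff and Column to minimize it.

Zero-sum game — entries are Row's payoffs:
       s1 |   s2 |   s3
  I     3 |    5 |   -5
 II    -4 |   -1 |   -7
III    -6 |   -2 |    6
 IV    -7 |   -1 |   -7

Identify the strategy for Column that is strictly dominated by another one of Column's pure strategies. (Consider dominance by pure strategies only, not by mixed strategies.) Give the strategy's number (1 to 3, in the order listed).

Column prefers columns that give Row less. Compare s2 with s1: 3 < 5, -4 < -1, -6 < -2, -7 < -1.
So s1 strictly dominates s2 for Column; s2 is strictly dominated.

2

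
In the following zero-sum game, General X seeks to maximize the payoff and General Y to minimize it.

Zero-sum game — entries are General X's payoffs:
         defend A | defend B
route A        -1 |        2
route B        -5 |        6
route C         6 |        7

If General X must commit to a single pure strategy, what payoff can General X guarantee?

6

The worst-case payoff for each row is route A: -1, route B: -5, route C: 6.
The best of these is 6.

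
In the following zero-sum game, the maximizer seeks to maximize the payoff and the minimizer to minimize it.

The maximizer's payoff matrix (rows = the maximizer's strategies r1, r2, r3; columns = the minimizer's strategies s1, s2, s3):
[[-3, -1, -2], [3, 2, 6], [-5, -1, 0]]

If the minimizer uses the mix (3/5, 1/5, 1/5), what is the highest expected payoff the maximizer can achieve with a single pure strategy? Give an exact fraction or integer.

r1: (-3)·(3/5) + (-1)·(1/5) + (-2)·(1/5) = -12/5.
r2: (3)·(3/5) + (2)·(1/5) + (6)·(1/5) = 17/5.
r3: (-5)·(3/5) + (-1)·(1/5) + (0)·(1/5) = -16/5.
The best pure response is r2 with expected payoff 17/5.

17/5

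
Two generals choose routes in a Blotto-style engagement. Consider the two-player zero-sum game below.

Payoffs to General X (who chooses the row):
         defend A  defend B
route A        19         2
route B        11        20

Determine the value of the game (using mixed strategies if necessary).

Row minima are 2 and 11, so General X's maximin is 11; column maxima are 19 and 20, so General Y's minimax is 19. These differ, so the equilibrium is in mixed strategies.
Let General X play route A with probability p. General Y is indifferent when 19p + 11(1−p) = 2p + 20(1−p), giving p = 9/26.
Let General Y play defend A with probability q. General X is indifferent when 19q + 2(1−q) = 11q + 20(1−q), giving q = 9/13.
The value is 19·(9/13) + (2)·(4/13) = 179/13.

179/13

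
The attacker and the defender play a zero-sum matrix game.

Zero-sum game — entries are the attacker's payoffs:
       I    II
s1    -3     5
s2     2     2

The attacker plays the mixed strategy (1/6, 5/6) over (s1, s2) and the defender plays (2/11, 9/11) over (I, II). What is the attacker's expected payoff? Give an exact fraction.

Against (2/11, 9/11), each row's expected payoff is s1: 39/11; s2: 2.
Taking the (1/6, 5/6)-weighted average: (1/6)·(39/11) + (5/6)·(2) = 149/66.

149/66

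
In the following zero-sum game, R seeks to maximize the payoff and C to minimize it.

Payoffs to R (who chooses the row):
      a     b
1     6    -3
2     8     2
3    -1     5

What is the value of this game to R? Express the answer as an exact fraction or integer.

Row 1 is strictly dominated by row 2, so R never plays it.
The remaining 2×2 game on (2, 3) × (a, b) has no saddle point. Let R play 2 with probability p; indifference gives 8p − (1−p) = 2p + 5(1−p), so p = 1/2.
Similarly C's optimal q on a is 1/4, and the value is 8·(1/4) + (2)·(3/4) = 7/2.

7/2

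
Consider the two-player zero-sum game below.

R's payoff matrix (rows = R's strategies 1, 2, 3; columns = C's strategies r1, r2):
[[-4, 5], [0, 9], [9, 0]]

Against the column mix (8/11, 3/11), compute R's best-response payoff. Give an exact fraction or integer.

1: (-4)·(8/11) + (5)·(3/11) = -17/11.
2: (0)·(8/11) + (9)·(3/11) = 27/11.
3: (9)·(8/11) + (0)·(3/11) = 72/11.
The best pure response is 3 with expected payoff 72/11.

72/11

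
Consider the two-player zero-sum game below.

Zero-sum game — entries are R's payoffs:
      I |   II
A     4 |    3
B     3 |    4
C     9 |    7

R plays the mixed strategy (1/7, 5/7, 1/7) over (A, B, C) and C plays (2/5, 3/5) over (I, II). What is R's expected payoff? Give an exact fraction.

146/35

Against (2/5, 3/5), each row's expected payoff is A: 17/5; B: 18/5; C: 39/5.
Taking the (1/7, 5/7, 1/7)-weighted average: (1/7)·(17/5) + (5/7)·(18/5) + (1/7)·(39/5) = 146/35.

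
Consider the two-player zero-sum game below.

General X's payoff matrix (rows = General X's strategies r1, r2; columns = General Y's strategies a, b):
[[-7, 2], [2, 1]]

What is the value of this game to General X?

Row minima are -7 and 1, so General X's maximin is 1; column maxima are 2 and 2, so General Y's minimax is 2. These differ, so the equilibrium is in mixed strategies.
Let General X play r1 with probability p. General Y is indifferent when −7p + 2(1−p) = 2p + (1−p), giving p = 1/10.
Let General Y play a with probability q. General X is indifferent when −7q + 2(1−q) = 2q + (1−q), giving q = 1/10.
The value is -7·(1/10) + (2)·(9/10) = 11/10.

11/10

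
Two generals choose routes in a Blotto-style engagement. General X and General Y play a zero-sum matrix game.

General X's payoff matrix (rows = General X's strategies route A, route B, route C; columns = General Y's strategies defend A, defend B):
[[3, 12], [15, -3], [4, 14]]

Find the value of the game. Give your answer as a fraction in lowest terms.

Row route A is strictly dominated by row route C, so General X never plays it.
The remaining 2×2 game on (route B, route C) × (defend A, defend B) has no saddle point. Let General X play route B with probability p; indifference gives 15p + 4(1−p) = −3p + 14(1−p), so p = 5/14.
Similarly General Y's optimal q on defend A is 17/28, and the value is 15·(17/28) + (-3)·(11/28) = 111/14.

111/14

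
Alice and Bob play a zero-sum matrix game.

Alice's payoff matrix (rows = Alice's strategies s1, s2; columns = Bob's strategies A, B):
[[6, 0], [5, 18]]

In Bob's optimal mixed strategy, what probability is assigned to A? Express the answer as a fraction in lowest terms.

18/19

Row minima are 0 and 5, so Alice's maximin is 5; column maxima are 6 and 18, so Bob's minimax is 6. These differ, so the equilibrium is in mixed strategies.
Let Bob play A with probability q. Alice is indifferent when 6q = 5q + 18(1−q), giving q = 18/19.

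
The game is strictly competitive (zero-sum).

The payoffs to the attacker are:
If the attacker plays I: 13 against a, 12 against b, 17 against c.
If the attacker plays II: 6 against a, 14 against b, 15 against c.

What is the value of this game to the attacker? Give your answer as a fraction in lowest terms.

110/9

Column c is strictly dominated by b for the defender (it gives the attacker more in every row).
The remaining 2×2 game on (I, II) × (a, b) has no saddle point. Let the attacker play I with probability p; indifference gives 13p + 6(1−p) = 12p + 14(1−p), so p = 8/9.
Similarly the defender's optimal q on a is 2/9, and the value is 13·(2/9) + (12)·(7/9) = 110/9.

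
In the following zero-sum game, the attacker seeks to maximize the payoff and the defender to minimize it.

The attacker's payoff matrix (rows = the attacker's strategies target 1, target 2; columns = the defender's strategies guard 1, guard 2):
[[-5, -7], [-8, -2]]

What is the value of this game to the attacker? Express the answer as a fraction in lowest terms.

Row minima are -7 and -8, so the attacker's maximin is -7; column maxima are -5 and -2, so the defender's minimax is -5. These differ, so the equilibrium is in mixed strategies.
Let the attacker play target 1 with probability p. The defender is indifferent when −5p − 8(1−p) = −7p − 2(1−p), giving p = 3/4.
Let the defender play guard 1 with probability q. The attacker is indifferent when −5q − 7(1−q) = −8q − 2(1−q), giving q = 5/8.
The value is -5·(5/8) + (-7)·(3/8) = -23/4.

-23/4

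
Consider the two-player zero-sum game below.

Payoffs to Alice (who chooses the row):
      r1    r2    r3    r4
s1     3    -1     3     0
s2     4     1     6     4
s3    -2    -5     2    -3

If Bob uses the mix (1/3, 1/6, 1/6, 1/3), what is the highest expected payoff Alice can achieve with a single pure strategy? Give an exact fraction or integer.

23/6

s1: (3)·(1/3) + (-1)·(1/6) + (3)·(1/6) + (0)·(1/3) = 4/3.
s2: (4)·(1/3) + (1)·(1/6) + (6)·(1/6) + (4)·(1/3) = 23/6.
s3: (-2)·(1/3) + (-5)·(1/6) + (2)·(1/6) + (-3)·(1/3) = -13/6.
The best pure response is s2 with expected payoff 23/6.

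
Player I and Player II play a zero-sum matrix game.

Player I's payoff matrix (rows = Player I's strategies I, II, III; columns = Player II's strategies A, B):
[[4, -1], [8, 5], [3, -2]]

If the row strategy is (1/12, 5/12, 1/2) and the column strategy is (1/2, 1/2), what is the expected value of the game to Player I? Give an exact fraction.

37/12

Against (1/2, 1/2), each row's expected payoff is I: 3/2; II: 13/2; III: 1/2.
Taking the (1/12, 5/12, 1/2)-weighted average: (1/12)·(3/2) + (5/12)·(13/2) + (1/2)·(1/2) = 37/12.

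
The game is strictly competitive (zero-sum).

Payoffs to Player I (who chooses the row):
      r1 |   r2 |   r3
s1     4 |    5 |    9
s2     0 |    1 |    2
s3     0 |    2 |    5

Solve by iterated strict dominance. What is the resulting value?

Row s3 is strictly dominated by row s1 (4>0, 5>2, 9>5); eliminate s3.
Column r3 is strictly dominated by r1 for Player II (4<9, 0<2); eliminate r3.
Row s2 is strictly dominated by row s1 (4>0, 5>1); eliminate s2.
Column r2 is strictly dominated by r1 for Player II (4<5); eliminate r2.
Only (s1, r1) remains, with payoff 4.

4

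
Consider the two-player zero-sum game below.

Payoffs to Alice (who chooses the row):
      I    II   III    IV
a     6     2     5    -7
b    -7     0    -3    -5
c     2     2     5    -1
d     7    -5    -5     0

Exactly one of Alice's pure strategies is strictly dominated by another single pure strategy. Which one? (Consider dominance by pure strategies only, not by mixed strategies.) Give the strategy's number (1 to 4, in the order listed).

2

Compare b with c: 2 > -7, 2 > 0, 5 > -3, -1 > -5.
So c strictly dominates b for Alice; b is strictly dominated.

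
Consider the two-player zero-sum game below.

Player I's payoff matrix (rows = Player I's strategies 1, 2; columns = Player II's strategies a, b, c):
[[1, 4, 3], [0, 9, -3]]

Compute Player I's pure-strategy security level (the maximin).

1

The worst-case payoff for each row is 1: 1, 2: -3.
The best of these is 1.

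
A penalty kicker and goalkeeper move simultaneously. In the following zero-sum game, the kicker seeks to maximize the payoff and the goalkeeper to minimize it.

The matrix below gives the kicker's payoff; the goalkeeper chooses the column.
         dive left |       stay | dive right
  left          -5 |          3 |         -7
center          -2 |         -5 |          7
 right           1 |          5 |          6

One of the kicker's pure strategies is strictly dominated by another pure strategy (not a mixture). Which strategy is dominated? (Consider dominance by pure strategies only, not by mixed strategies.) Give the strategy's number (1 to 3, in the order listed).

1

Compare left with right: 1 > -5, 5 > 3, 6 > -7.
So right strictly dominates left for the kicker; left is strictly dominated.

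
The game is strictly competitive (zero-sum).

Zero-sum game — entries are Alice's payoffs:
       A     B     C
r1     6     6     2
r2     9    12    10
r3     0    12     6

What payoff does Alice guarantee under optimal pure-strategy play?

9

Row minima: 2, 9, 0 → Alice's maximin is 9.
Column maxima: 9, 12, 10 → Bob's minimax is 9.
They coincide at (r2, A), so the value is 9.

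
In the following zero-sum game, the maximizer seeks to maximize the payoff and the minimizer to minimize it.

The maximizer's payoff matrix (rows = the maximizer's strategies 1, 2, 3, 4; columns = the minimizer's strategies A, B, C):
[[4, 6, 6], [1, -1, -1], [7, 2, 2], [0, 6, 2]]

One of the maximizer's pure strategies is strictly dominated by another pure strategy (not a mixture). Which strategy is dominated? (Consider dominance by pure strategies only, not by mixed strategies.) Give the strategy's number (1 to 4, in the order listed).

2

Compare 2 with 1: 4 > 1, 6 > -1, 6 > -1.
So 1 strictly dominates 2 for the maximizer; 2 is strictly dominated.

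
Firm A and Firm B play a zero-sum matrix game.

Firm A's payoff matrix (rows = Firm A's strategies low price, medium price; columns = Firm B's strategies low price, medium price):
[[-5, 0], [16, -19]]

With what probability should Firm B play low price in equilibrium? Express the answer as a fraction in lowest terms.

Row minima are -5 and -19, so Firm A's maximin is -5; column maxima are 16 and 0, so Firm B's minimax is 0. These differ, so the equilibrium is in mixed strategies.
Let Firm B play low price with probability q. Firm A is indifferent when −5q = 16q − 19(1−q), giving q = 19/40.

19/40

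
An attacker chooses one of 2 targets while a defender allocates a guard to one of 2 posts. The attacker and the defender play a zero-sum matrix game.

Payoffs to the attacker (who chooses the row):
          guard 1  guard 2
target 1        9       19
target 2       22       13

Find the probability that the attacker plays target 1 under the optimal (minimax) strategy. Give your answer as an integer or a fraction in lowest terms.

Row minima are 9 and 13, so the attacker's maximin is 13; column maxima are 22 and 19, so the defender's minimax is 19. These differ, so the equilibrium is in mixed strategies.
Let the attacker play target 1 with probability p. The defender is indifferent when 9p + 22(1−p) = 19p + 13(1−p), giving p = 9/19.

9/19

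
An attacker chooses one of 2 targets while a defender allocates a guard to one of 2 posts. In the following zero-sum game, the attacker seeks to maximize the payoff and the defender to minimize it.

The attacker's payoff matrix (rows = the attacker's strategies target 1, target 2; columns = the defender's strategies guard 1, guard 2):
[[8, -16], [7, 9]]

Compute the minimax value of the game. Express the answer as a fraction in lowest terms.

Row minima are -16 and 7, so the attacker's maximin is 7; column maxima are 8 and 9, so the defender's minimax is 8. These differ, so the equilibrium is in mixed strategies.
Let the attacker play target 1 with probability p. The defender is indifferent when 8p + 7(1−p) = −16p + 9(1−p), giving p = 1/13.
Let the defender play guard 1 with probability q. The attacker is indifferent when 8q − 16(1−q) = 7q + 9(1−q), giving q = 25/26.
The value is 8·(25/26) + (-16)·(1/26) = 92/13.

92/13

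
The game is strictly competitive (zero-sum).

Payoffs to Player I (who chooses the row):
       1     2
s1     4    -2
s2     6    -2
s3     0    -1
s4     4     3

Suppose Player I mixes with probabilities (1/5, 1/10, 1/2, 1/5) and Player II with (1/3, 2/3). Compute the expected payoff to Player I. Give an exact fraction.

2/5

Against (1/3, 2/3), each row's expected payoff is s1: 0; s2: 2/3; s3: -2/3; s4: 10/3.
Taking the (1/5, 1/10, 1/2, 1/5)-weighted average: (1/5)·(0) + (1/10)·(2/3) + (1/2)·(-2/3) + (1/5)·(10/3) = 2/5.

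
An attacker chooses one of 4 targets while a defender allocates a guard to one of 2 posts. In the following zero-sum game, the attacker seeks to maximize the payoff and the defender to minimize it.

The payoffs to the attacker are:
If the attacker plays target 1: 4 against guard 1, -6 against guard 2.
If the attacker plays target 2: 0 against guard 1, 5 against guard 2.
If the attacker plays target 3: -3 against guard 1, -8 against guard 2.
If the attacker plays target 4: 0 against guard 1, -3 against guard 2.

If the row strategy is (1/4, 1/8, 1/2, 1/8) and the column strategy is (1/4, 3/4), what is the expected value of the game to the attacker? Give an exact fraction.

-65/16

Against (1/4, 3/4), each row's expected payoff is target 1: -7/2; target 2: 15/4; target 3: -27/4; target 4: -9/4.
Taking the (1/4, 1/8, 1/2, 1/8)-weighted average: (1/4)·(-7/2) + (1/8)·(15/4) + (1/2)·(-27/4) + (1/8)·(-9/4) = -65/16.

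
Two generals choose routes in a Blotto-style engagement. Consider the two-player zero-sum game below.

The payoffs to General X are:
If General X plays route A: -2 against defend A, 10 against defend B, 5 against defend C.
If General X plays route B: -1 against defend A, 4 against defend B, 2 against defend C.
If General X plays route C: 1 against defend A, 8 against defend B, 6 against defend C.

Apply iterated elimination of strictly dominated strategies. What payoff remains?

1

Column defend C is strictly dominated by defend A for General Y (-2<5, -1<2, 1<6); eliminate defend C.
Row route B is strictly dominated by row route C (1>-1, 8>4); eliminate route B.
Column defend B is strictly dominated by defend A for General Y (-2<10, 1<8); eliminate defend B.
Row route A is strictly dominated by row route C (1>-2); eliminate route A.
Only (route C, defend A) remains, with payoff 1.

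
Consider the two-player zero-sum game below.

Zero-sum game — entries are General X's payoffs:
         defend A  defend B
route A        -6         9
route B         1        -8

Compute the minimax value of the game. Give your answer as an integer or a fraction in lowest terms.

Row minima are -6 and -8, so General X's maximin is -6; column maxima are 1 and 9, so General Y's minimax is 1. These differ, so the equilibrium is in mixed strategies.
Let General X play route A with probability p. General Y is indifferent when −6p + (1−p) = 9p − 8(1−p), giving p = 3/8.
Let General Y play defend A with probability q. General X is indifferent when −6q + 9(1−q) = q − 8(1−q), giving q = 17/24.
The value is -6·(17/24) + (9)·(7/24) = -13/8.

-13/8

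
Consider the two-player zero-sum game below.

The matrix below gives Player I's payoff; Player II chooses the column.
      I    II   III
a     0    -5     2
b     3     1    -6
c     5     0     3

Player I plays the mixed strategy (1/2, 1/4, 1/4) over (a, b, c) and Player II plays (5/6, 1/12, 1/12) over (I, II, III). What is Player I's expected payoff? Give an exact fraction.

3/2

Against (5/6, 1/12, 1/12), each row's expected payoff is a: -1/4; b: 25/12; c: 53/12.
Taking the (1/2, 1/4, 1/4)-weighted average: (1/2)·(-1/4) + (1/4)·(25/12) + (1/4)·(53/12) = 3/2.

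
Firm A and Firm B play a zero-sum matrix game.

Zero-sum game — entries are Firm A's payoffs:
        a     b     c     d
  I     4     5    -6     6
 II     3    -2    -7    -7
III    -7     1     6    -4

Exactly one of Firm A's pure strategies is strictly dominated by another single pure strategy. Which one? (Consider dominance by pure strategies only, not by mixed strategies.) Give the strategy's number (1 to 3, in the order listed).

Compare II with I: 4 > 3, 5 > -2, -6 > -7, 6 > -7.
So I strictly dominates II for Firm A; II is strictly dominated.

2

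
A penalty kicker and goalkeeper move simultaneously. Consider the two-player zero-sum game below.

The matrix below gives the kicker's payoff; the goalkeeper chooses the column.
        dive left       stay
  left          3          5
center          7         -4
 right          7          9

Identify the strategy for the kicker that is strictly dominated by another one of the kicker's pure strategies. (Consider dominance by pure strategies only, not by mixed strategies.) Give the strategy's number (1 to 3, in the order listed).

1

Compare left with right: 7 > 3, 9 > 5.
So right strictly dominates left for the kicker; left is strictly dominated.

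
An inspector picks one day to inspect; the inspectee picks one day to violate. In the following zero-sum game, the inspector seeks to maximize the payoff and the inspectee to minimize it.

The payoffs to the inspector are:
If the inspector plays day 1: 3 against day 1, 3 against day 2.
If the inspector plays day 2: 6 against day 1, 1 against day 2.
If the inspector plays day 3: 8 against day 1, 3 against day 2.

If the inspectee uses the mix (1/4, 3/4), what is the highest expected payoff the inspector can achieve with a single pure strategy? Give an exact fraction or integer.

17/4

day 1: (3)·(1/4) + (3)·(3/4) = 3.
day 2: (6)·(1/4) + (1)·(3/4) = 9/4.
day 3: (8)·(1/4) + (3)·(3/4) = 17/4.
The best pure response is day 3 with expected payoff 17/4.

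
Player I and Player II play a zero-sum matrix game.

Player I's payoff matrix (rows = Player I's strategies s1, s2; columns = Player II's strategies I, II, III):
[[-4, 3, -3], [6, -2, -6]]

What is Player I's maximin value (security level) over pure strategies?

-4

The worst-case payoff for each row is s1: -4, s2: -6.
The best of these is -4.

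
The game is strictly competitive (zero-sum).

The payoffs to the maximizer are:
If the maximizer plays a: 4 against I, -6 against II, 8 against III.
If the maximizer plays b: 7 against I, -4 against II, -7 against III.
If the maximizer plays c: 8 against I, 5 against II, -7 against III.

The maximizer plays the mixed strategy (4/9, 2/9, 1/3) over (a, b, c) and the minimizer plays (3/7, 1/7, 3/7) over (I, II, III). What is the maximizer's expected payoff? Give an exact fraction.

Against (3/7, 1/7, 3/7), each row's expected payoff is a: 30/7; b: -4/7; c: 8/7.
Taking the (4/9, 2/9, 1/3)-weighted average: (4/9)·(30/7) + (2/9)·(-4/7) + (1/3)·(8/7) = 136/63.

136/63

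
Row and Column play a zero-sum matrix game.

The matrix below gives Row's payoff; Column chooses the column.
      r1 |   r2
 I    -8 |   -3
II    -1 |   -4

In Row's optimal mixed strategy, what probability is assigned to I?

Row minima are -8 and -4, so Row's maximin is -4; column maxima are -1 and -3, so Column's minimax is -3. These differ, so the equilibrium is in mixed strategies.
Let Row play I with probability p. Column is indifferent when −8p − (1−p) = −3p − 4(1−p), giving p = 3/8.

3/8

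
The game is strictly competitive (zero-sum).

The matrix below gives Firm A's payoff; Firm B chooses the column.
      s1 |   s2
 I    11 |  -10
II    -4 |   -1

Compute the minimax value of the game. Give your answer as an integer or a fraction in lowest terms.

-17/8

Row minima are -10 and -4, so Firm A's maximin is -4; column maxima are 11 and -1, so Firm B's minimax is -1. These differ, so the equilibrium is in mixed strategies.
Let Firm A play I with probability p. Firm B is indifferent when 11p − 4(1−p) = −10p − (1−p), giving p = 1/8.
Let Firm B play s1 with probability q. Firm A is indifferent when 11q − 10(1−q) = −4q − (1−q), giving q = 3/8.
The value is 11·(3/8) + (-10)·(5/8) = -17/8.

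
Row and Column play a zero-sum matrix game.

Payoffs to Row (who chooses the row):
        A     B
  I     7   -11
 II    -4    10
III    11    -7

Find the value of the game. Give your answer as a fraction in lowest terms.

Row I is strictly dominated by row III, so Row never plays it.
The remaining 2×2 game on (II, III) × (A, B) has no saddle point. Let Row play II with probability p; indifference gives −4p + 11(1−p) = 10p − 7(1−p), so p = 9/16.
Similarly Column's optimal q on A is 17/32, and the value is -4·(17/32) + (10)·(15/32) = 41/16.

41/16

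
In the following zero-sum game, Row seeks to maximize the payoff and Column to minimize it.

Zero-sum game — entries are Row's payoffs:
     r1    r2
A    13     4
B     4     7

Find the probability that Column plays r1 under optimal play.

Row minima are 4 and 4, so Row's maximin is 4; column maxima are 13 and 7, so Column's minimax is 7. These differ, so the equilibrium is in mixed strategies.
Let Column play r1 with probability q. Row is indifferent when 13q + 4(1−q) = 4q + 7(1−q), giving q = 1/4.

1/4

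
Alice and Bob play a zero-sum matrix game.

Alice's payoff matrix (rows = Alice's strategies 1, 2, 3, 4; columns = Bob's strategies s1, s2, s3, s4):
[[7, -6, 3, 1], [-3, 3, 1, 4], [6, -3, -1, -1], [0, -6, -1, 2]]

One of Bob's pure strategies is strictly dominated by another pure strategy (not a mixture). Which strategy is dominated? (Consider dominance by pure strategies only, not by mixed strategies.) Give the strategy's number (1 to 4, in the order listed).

4

Bob prefers columns that give Alice less. Compare s4 with s2: -6 < 1, 3 < 4, -3 < -1, -6 < 2.
So s2 strictly dominates s4 for Bob; s4 is strictly dominated.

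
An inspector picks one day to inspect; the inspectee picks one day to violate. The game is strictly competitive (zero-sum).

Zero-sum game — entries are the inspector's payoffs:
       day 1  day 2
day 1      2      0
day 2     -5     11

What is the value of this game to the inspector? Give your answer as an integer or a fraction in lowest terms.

11/9

Row minima are 0 and -5, so the inspector's maximin is 0; column maxima are 2 and 11, so the inspectee's minimax is 2. These differ, so the equilibrium is in mixed strategies.
Let the inspector play day 1 with probability p. The inspectee is indifferent when 2p − 5(1−p) = 11(1−p), giving p = 8/9.
Let the inspectee play day 1 with probability q. The inspector is indifferent when 2q = −5q + 11(1−q), giving q = 11/18.
The value is 2·(11/18) + (0)·(7/18) = 11/9.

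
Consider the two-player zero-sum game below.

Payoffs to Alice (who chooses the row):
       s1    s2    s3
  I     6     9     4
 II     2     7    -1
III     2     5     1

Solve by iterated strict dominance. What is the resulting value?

Row II is strictly dominated by row I (6>2, 9>7, 4>-1); eliminate II.
Row III is strictly dominated by row I (6>2, 9>5, 4>1); eliminate III.
Column s1 is strictly dominated by s3 for Bob (4<6); eliminate s1.
Column s2 is strictly dominated by s3 for Bob (4<9); eliminate s2.
Only (I, s3) remains, with payoff 4.

4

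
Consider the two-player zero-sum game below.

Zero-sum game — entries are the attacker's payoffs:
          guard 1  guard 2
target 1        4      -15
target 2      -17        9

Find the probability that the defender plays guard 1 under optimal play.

Row minima are -15 and -17, so the attacker's maximin is -15; column maxima are 4 and 9, so the defender's minimax is 4. These differ, so the equilibrium is in mixed strategies.
Let the defender play guard 1 with probability q. The attacker is indifferent when 4q − 15(1−q) = −17q + 9(1−q), giving q = 8/15.

8/15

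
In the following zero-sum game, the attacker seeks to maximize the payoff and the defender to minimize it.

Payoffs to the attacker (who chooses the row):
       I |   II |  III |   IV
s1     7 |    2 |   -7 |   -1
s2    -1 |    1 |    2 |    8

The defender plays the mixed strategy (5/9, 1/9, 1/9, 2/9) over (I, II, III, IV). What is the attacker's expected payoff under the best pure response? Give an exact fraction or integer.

s1: (7)·(5/9) + (2)·(1/9) + (-7)·(1/9) + (-1)·(2/9) = 28/9.
s2: (-1)·(5/9) + (1)·(1/9) + (2)·(1/9) + (8)·(2/9) = 14/9.
The best pure response is s1 with expected payoff 28/9.

28/9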